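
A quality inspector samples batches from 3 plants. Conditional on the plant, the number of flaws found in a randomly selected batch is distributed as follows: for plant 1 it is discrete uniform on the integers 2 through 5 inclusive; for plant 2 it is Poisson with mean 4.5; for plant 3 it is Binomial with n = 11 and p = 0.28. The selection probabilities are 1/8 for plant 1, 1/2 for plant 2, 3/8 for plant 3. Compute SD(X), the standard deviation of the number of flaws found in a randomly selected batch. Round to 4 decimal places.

Per component, 1: μ=3.5, E[X²]=13.5; 2: μ=4.5, E[X²]=24.75; 3: μ=3.08, E[X²]=11.704.
E[X] = 0.125·3.5 + 0.5·4.5 + 0.375·3.08 = 3.8425.
E[X²] = 0.125·13.5 + 0.5·24.75 + 0.375·11.704 = 18.4515.
Var(X) = E[X²] − (E[X])² = 18.4515 − 14.7648 = 3.68669.
SD(X) = √3.68669 = 1.92008.

1.9201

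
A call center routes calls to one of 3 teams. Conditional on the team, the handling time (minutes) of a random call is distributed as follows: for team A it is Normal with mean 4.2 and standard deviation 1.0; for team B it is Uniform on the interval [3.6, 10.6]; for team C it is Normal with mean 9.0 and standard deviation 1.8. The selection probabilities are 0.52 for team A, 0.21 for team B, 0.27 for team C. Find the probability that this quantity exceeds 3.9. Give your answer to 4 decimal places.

Conditional on each team, P(X > 3.9): A: 0.617911; B: 0.957143; C: 0.997697.
By total probability, P(X > 3.9) = 0.52·0.617911 + 0.21·0.957143 + 0.27·0.997697 = 0.791692.

0.7917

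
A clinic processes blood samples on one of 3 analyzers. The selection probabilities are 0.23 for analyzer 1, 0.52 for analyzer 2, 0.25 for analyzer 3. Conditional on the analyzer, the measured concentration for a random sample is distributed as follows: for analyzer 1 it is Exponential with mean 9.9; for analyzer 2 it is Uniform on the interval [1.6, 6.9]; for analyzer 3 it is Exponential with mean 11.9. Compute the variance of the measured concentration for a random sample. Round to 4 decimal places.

Per component, 1: μ=9.9, E[X²]=196.02; 2: μ=4.25, E[X²]=20.4033; 3: μ=11.9, E[X²]=283.22.
E[X] = 0.23·9.9 + 0.52·4.25 + 0.25·11.9 = 7.462.
E[X²] = 0.23·196.02 + 0.52·20.4033 + 0.25·283.22 = 126.499.
Var(X) = E[X²] − (E[X])² = 126.499 − 55.6814 = 70.8179.

70.8179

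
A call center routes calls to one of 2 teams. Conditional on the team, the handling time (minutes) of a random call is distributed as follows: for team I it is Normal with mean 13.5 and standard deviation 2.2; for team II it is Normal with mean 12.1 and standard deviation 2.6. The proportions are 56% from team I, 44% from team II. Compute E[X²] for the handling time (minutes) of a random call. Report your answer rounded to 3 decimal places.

For each component E[X²] = Var + (mean)², giving I: 187.09; II: 153.17.
Overall E[X²] = 0.56·187.09 + 0.44·153.17 = 172.165.

172.165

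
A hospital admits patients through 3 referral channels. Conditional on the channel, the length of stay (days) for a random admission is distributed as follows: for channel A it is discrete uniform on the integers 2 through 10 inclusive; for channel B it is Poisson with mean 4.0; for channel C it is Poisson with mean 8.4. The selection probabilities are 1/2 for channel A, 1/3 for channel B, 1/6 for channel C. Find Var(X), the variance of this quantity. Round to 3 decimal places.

Per component, A: μ=6, E[X²]=42.6667; B: μ=4, E[X²]=20; C: μ=8.4, E[X²]=78.96.
E[X] = 0.5·6 + 0.333333·4 + 0.166667·8.4 = 5.73333.
E[X²] = 0.5·42.6667 + 0.333333·20 + 0.166667·78.96 = 41.16.
Var(X) = E[X²] − (E[X])² = 41.16 − 32.8711 = 8.28889.

8.289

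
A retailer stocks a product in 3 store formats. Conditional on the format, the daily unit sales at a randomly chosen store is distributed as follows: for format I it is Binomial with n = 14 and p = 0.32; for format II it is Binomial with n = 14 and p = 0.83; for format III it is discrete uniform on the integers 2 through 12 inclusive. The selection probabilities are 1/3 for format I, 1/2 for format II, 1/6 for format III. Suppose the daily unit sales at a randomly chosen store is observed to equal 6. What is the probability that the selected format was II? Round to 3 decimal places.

0.005

Likelihoods P(X=6 | ·): I: 0.14741; II: 0.000684881; III: 0.0909091.
Posterior ∝ prior × likelihood. Numerator for II: 0.5·0.000684881 = 0.000342441.
Normalizing constant: 0.333333·0.14741 + 0.5·0.000684881 + 0.166667·0.0909091 = 0.0646306.
P(II | observation) = 0.000342441 / 0.0646306 = 0.00529843.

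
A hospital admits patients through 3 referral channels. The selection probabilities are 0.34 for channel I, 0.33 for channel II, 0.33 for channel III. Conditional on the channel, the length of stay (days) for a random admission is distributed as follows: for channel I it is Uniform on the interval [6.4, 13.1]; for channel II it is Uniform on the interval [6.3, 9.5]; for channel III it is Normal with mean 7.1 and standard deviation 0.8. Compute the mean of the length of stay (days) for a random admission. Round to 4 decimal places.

Component means — I: 9.75; II: 7.9; III: 7.1.
E[X] = 0.34·9.75 + 0.33·7.9 + 0.33·7.1 = 8.265.

8.2650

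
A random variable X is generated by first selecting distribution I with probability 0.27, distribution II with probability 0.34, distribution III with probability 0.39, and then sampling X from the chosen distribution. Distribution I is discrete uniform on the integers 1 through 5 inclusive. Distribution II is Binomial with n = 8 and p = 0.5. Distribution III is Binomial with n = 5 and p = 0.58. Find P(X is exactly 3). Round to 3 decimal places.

0.263

Conditional on each component, P(X = 3): I: 0.2; II: 0.21875; III: 0.344178.
By total probability, P(X = 3) = 0.27·0.2 + 0.34·0.21875 + 0.39·0.344178 = 0.262604.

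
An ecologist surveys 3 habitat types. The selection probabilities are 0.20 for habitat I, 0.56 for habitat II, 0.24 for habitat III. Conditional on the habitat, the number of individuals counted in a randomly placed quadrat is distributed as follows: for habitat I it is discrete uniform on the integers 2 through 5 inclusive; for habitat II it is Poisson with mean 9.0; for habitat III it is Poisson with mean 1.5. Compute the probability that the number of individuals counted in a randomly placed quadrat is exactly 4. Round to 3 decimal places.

Conditional on each habitat, P(X = 4): I: 0.25; II: 0.0337372; III: 0.0470665.
By total probability, P(X = 4) = 0.2·0.25 + 0.56·0.0337372 + 0.24·0.0470665 = 0.0801888.

0.080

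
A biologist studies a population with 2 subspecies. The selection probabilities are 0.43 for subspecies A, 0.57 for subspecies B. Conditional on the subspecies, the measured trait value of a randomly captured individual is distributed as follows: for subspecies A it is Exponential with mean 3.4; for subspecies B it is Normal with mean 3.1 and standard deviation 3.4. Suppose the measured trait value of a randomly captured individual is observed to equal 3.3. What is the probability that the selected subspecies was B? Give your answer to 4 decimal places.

0.5822

Likelihoods f(3.3 | ·): A: 0.111429; B: 0.117133.
Posterior ∝ prior × likelihood. Numerator for B: 0.57·0.117133 = 0.0667659.
Normalizing constant: 0.43·0.111429 + 0.57·0.117133 = 0.114681.
P(B | observation) = 0.0667659 / 0.114681 = 0.58219.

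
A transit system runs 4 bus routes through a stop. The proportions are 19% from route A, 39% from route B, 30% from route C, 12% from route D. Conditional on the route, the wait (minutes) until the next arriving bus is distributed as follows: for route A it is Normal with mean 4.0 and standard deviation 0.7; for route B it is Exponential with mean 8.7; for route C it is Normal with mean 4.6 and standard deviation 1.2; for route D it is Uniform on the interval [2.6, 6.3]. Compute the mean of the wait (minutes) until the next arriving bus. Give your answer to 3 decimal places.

6.067

Component means — A: 4; B: 8.7; C: 4.6; D: 4.45.
E[X] = 0.19·4 + 0.39·8.7 + 0.3·4.6 + 0.12·4.45 = 6.067.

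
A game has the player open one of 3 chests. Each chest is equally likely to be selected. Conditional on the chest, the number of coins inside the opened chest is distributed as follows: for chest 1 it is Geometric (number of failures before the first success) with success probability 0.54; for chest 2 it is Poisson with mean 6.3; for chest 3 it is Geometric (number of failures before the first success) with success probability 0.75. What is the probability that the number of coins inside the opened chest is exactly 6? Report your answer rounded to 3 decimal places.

0.055

Conditional on each chest, P(X = 6): 1: 0.00511612; 2: 0.159461; 3: 0.000183105.
By total probability, P(X = 6) = 0.333333·0.00511612 + 0.333333·0.159461 + 0.333333·0.000183105 = 0.0549202.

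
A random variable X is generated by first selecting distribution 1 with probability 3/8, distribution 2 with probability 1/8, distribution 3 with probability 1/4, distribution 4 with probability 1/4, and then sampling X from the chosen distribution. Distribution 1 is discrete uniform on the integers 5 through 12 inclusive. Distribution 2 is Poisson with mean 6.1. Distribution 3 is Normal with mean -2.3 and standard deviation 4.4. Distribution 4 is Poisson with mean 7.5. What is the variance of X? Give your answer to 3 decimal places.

29.014

Per component, 1: μ=8.5, E[X²]=77.5; 2: μ=6.1, E[X²]=43.31; 3: μ=-2.3, E[X²]=24.65; 4: μ=7.5, E[X²]=63.75.
E[X] = 0.375·8.5 + 0.125·6.1 + 0.25·-2.3 + 0.25·7.5 = 5.25.
E[X²] = 0.375·77.5 + 0.125·43.31 + 0.25·24.65 + 0.25·63.75 = 56.5763.
Var(X) = E[X²] − (E[X])² = 56.5763 − 27.5625 = 29.0138.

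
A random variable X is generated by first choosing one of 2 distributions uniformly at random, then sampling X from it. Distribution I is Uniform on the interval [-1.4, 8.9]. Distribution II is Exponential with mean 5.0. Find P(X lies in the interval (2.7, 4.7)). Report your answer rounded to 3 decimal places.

Conditional on each component, P(2.7 < X < 4.7): I: 0.194175; II: 0.19212.
By total probability, P(2.7 < X < 4.7) = 0.5·0.194175 + 0.5·0.19212 = 0.193148.

0.193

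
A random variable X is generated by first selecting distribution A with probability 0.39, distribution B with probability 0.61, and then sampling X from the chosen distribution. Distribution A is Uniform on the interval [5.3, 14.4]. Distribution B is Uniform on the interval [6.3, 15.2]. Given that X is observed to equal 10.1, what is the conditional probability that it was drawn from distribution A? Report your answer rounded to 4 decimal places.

Likelihoods f(10.1 | ·): A: 0.10989; B: 0.11236.
Posterior ∝ prior × likelihood. Numerator for A: 0.39·0.10989 = 0.0428571.
Normalizing constant: 0.39·0.10989 + 0.61·0.11236 = 0.111396.
P(A | observation) = 0.0428571 / 0.111396 = 0.384726.

0.3847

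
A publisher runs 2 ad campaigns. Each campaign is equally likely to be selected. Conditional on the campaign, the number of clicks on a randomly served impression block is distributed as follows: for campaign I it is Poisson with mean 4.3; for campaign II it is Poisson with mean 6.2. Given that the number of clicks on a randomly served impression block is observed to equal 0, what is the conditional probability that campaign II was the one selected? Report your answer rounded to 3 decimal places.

Likelihoods P(X=0 | ·): I: 0.0135686; II: 0.00202943.
Posterior ∝ prior × likelihood. Numerator for II: 0.5·0.00202943 = 0.00101472.
Normalizing constant: 0.5·0.0135686 + 0.5·0.00202943 = 0.00779899.
P(II | observation) = 0.00101472 / 0.00779899 = 0.130108.

0.130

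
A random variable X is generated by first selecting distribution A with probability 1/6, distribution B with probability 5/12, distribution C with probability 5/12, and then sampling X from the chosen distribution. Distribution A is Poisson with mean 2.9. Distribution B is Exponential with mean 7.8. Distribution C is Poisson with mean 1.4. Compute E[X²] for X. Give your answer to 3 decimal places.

53.985

For each component E[X²] = Var + (mean)², giving A: 11.31; B: 121.68; C: 3.36.
Overall E[X²] = 0.166667·11.31 + 0.416667·121.68 + 0.416667·3.36 = 53.985.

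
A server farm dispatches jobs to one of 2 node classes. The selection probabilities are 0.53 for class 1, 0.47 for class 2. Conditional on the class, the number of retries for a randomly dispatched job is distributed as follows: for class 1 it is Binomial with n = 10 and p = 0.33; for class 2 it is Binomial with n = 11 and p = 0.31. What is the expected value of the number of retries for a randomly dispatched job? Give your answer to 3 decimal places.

3.352

Component means — 1: 3.3; 2: 3.41.
E[X] = 0.53·3.3 + 0.47·3.41 = 3.3517.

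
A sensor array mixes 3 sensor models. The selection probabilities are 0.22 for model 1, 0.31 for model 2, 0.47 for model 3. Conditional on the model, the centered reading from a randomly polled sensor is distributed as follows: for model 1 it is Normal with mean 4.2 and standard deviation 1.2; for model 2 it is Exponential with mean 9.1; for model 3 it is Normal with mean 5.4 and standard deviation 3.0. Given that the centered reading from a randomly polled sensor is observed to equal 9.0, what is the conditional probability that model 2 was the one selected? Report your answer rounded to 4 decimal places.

0.2939

Likelihoods f(9.0 | ·): 1: 0.000111525; 2: 0.040873; 3: 0.0647287.
Posterior ∝ prior × likelihood. Numerator for 2: 0.31·0.040873 = 0.0126706.
Normalizing constant: 0.22·0.000111525 + 0.31·0.040873 + 0.47·0.0647287 = 0.0431176.
P(2 | observation) = 0.0126706 / 0.0431176 = 0.293862.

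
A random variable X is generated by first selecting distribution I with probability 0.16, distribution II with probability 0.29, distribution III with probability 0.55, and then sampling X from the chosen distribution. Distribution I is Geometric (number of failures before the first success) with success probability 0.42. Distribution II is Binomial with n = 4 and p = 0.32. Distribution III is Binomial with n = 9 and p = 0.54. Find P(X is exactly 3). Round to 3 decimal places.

0.108

Conditional on each component, P(X = 3): I: 0.081947; II: 0.089129; III: 0.125316.
By total probability, P(X = 3) = 0.16·0.081947 + 0.29·0.089129 + 0.55·0.125316 = 0.107883.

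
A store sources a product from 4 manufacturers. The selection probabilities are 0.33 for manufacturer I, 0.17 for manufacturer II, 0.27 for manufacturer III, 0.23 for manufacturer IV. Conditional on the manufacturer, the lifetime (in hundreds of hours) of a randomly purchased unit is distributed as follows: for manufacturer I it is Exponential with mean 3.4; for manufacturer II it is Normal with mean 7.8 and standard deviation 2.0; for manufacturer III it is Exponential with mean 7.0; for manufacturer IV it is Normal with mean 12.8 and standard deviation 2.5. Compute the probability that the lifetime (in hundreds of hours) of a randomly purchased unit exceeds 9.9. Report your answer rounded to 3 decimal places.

0.310

Conditional on each manufacturer, P(X > 9.9): I: 0.0543797; II: 0.146859; III: 0.243099; IV: 0.876976.
By total probability, P(X > 9.9) = 0.33·0.0543797 + 0.17·0.146859 + 0.27·0.243099 + 0.23·0.876976 = 0.310253.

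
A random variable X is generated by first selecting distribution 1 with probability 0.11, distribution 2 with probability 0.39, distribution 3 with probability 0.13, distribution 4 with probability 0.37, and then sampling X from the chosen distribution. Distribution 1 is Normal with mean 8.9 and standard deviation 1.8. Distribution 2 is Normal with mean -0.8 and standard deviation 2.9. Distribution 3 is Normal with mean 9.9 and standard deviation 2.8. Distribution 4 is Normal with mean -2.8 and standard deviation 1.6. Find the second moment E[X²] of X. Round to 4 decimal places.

For each component E[X²] = Var + (mean)², giving 1: 82.45; 2: 9.05; 3: 105.85; 4: 10.4.
Overall E[X²] = 0.11·82.45 + 0.39·9.05 + 0.13·105.85 + 0.37·10.4 = 30.2075.

30.2075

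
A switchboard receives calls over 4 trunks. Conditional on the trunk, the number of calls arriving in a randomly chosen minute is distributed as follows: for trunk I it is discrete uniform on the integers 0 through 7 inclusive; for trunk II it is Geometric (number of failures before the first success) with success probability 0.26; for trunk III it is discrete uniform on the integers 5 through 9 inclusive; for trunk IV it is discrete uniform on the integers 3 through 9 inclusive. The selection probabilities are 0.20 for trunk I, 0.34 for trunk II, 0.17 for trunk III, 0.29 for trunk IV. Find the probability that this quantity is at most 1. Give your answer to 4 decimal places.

Conditional on each trunk, P(X ≤ 1): I: 0.25; II: 0.4524; III: 0; IV: 0.
By total probability, P(X ≤ 1) = 0.2·0.25 + 0.34·0.4524 + 0.17·0 + 0.29·0 = 0.203816.

0.2038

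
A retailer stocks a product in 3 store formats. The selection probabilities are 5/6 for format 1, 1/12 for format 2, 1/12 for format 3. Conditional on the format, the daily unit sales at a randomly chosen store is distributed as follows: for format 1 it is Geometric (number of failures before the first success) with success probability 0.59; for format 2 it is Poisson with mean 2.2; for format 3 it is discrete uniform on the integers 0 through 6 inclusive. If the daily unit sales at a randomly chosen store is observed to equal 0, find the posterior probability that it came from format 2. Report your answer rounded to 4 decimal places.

Likelihoods P(X=0 | ·): 1: 0.59; 2: 0.110803; 3: 0.142857.
Posterior ∝ prior × likelihood. Numerator for 2: 0.0833333·0.110803 = 0.0092336.
Normalizing constant: 0.833333·0.59 + 0.0833333·0.110803 + 0.0833333·0.142857 = 0.512805.
P(2 | observation) = 0.0092336 / 0.512805 = 0.0180061.

0.0180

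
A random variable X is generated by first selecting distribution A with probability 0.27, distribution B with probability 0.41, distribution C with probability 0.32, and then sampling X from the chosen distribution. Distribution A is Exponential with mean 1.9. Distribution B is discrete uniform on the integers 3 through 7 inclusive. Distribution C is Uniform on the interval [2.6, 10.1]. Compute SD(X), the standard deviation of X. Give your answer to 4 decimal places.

2.5117

Per component, A: μ=1.9, E[X²]=7.22; B: μ=5, E[X²]=27; C: μ=6.35, E[X²]=45.01.
E[X] = 0.27·1.9 + 0.41·5 + 0.32·6.35 = 4.595.
E[X²] = 0.27·7.22 + 0.41·27 + 0.32·45.01 = 27.4226.
Var(X) = E[X²] − (E[X])² = 27.4226 − 21.114 = 6.30858.
SD(X) = √6.30858 = 2.51169.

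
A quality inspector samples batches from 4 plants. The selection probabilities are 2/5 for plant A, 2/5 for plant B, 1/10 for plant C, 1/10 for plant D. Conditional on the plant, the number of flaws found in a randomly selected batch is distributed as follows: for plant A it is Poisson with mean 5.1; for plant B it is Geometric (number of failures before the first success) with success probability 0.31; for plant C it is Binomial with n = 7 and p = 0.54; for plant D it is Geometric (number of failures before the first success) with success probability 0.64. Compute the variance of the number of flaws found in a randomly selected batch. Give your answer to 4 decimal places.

7.6996

Per component, A: μ=5.1, E[X²]=31.11; B: μ=2.22581, E[X²]=12.1342; C: μ=3.78, E[X²]=16.0272; D: μ=0.5625, E[X²]=1.19531.
E[X] = 0.4·5.1 + 0.4·2.22581 + 0.1·3.78 + 0.1·0.5625 = 3.36457.
E[X²] = 0.4·31.11 + 0.4·12.1342 + 0.1·16.0272 + 0.1·1.19531 = 19.0199.
Var(X) = E[X²] − (E[X])² = 19.0199 − 11.3203 = 7.6996.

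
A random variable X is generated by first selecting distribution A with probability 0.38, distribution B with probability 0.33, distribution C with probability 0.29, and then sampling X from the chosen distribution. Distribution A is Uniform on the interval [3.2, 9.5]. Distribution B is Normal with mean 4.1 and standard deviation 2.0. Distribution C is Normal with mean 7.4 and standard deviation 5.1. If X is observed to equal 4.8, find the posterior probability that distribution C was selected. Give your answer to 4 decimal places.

Likelihoods f(4.8 | ·): A: 0.15873; B: 0.18762; C: 0.0686915.
Posterior ∝ prior × likelihood. Numerator for C: 0.29·0.0686915 = 0.0199205.
Normalizing constant: 0.38·0.15873 + 0.33·0.18762 + 0.29·0.0686915 = 0.142153.
P(C | observation) = 0.0199205 / 0.142153 = 0.140135.

0.1401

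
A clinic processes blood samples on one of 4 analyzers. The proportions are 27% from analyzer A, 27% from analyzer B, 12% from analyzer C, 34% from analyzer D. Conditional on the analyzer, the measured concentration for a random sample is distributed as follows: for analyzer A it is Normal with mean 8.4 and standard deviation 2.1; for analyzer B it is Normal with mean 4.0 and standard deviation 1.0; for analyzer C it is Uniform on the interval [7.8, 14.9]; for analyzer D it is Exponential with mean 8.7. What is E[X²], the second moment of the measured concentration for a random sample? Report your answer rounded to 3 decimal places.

For each component E[X²] = Var + (mean)², giving A: 74.97; B: 17; C: 133.023; D: 151.38.
Overall E[X²] = 0.27·74.97 + 0.27·17 + 0.12·133.023 + 0.34·151.38 = 92.2639.

92.264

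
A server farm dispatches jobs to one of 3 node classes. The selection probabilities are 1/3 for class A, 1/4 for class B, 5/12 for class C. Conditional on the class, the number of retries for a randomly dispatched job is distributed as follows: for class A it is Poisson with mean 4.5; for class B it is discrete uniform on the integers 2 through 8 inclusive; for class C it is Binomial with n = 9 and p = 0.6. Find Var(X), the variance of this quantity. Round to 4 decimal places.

Per component, A: μ=4.5, E[X²]=24.75; B: μ=5, E[X²]=29; C: μ=5.4, E[X²]=31.32.
E[X] = 0.333333·4.5 + 0.25·5 + 0.416667·5.4 = 5.
E[X²] = 0.333333·24.75 + 0.25·29 + 0.416667·31.32 = 28.55.
Var(X) = E[X²] − (E[X])² = 28.55 − 25 = 3.55.

3.5500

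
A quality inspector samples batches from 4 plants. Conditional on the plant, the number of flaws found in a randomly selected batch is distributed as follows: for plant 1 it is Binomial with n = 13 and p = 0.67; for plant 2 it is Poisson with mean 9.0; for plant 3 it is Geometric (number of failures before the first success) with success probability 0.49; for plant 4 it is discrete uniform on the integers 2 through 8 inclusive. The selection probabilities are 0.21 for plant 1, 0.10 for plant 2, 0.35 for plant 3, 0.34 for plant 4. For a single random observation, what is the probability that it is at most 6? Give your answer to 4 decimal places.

Conditional on each plant, P(X ≤ 6): 1: 0.0987895; 2: 0.206781; 3: 0.991026; 4: 0.714286.
By total probability, P(X ≤ 6) = 0.21·0.0987895 + 0.1·0.206781 + 0.35·0.991026 + 0.34·0.714286 = 0.63114.

0.6311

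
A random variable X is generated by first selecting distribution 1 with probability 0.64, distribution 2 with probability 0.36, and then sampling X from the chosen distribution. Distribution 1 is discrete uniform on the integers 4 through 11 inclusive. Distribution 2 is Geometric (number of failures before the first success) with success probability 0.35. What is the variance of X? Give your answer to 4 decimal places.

12.6066

Per component, 1: μ=7.5, E[X²]=61.5; 2: μ=1.85714, E[X²]=8.7551.
E[X] = 0.64·7.5 + 0.36·1.85714 = 5.46857.
E[X²] = 0.64·61.5 + 0.36·8.7551 = 42.5118.
Var(X) = E[X²] − (E[X])² = 42.5118 − 29.9053 = 12.6066.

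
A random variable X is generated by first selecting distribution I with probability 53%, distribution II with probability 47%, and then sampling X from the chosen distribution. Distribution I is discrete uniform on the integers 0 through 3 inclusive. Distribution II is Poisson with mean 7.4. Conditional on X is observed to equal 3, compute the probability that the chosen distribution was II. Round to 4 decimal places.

0.1277

Likelihoods P(X=3 | ·): I: 0.25; II: 0.0412824.
Posterior ∝ prior × likelihood. Numerator for II: 0.47·0.0412824 = 0.0194027.
Normalizing constant: 0.53·0.25 + 0.47·0.0412824 = 0.151903.
P(II | observation) = 0.0194027 / 0.151903 = 0.127731.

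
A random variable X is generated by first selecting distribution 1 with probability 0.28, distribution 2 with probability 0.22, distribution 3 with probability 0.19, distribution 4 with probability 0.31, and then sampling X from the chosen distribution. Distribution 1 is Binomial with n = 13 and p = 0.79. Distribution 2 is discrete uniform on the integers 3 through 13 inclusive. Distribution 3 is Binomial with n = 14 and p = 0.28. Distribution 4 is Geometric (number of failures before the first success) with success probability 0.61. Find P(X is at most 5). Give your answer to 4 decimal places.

0.5268

Conditional on each component, P(X ≤ 5): 1: 0.00174435; 2: 0.272727; 3: 0.828215; 4: 0.996481.
By total probability, P(X ≤ 5) = 0.28·0.00174435 + 0.22·0.272727 + 0.19·0.828215 + 0.31·0.996481 = 0.526758.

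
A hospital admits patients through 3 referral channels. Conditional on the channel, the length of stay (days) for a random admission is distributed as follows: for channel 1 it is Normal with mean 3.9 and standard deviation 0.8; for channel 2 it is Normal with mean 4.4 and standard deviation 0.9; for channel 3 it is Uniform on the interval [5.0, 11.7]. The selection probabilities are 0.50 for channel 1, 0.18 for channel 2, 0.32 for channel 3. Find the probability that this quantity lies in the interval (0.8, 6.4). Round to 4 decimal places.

0.7440

Conditional on each channel, P(0.8 < X < 6.4): 1: 0.999058; 2: 0.986834; 3: 0.208955.
By total probability, P(0.8 < X < 6.4) = 0.5·0.999058 + 0.18·0.986834 + 0.32·0.208955 = 0.744025.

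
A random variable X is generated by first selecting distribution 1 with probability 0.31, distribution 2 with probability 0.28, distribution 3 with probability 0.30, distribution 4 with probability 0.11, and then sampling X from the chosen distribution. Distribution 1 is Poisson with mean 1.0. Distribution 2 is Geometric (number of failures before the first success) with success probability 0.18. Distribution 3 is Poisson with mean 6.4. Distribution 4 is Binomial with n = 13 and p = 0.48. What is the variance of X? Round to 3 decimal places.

14.793

Per component, 1: μ=1, E[X²]=2; 2: μ=4.55556, E[X²]=46.0617; 3: μ=6.4, E[X²]=47.36; 4: μ=6.24, E[X²]=42.1824.
E[X] = 0.31·1 + 0.28·4.55556 + 0.3·6.4 + 0.11·6.24 = 4.19196.
E[X²] = 0.31·2 + 0.28·46.0617 + 0.3·47.36 + 0.11·42.1824 = 32.3653.
Var(X) = E[X²] − (E[X])² = 32.3653 − 17.5725 = 14.7929.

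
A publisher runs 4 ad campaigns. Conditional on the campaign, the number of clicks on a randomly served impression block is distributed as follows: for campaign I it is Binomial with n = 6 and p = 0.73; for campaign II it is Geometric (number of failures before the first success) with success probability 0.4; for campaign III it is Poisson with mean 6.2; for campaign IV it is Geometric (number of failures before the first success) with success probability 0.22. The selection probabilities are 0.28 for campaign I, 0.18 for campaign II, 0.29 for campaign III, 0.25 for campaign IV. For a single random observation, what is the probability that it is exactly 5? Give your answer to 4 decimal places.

0.1604

Conditional on each campaign, P(X = 5): I: 0.335838; II: 0.031104; III: 0.154936; IV: 0.0635178.
By total probability, P(X = 5) = 0.28·0.335838 + 0.18·0.031104 + 0.29·0.154936 + 0.25·0.0635178 = 0.160444.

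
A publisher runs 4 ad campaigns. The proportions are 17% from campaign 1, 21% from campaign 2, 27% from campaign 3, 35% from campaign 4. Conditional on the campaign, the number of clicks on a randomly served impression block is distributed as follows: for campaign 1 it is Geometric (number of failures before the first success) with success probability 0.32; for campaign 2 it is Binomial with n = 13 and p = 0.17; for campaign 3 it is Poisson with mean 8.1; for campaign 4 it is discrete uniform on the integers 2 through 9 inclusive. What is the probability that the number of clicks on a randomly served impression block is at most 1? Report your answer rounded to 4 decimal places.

Conditional on each campaign, P(X ≤ 1): 1: 0.5376; 2: 0.324946; 3: 0.00276221; 4: 0.
By total probability, P(X ≤ 1) = 0.17·0.5376 + 0.21·0.324946 + 0.27·0.00276221 + 0.35·0 = 0.160376.

0.1604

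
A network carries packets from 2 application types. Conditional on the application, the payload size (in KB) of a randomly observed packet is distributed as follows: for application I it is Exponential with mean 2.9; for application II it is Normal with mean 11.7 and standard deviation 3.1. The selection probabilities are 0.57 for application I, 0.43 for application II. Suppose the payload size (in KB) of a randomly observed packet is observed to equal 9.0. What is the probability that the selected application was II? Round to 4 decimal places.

0.8110

Likelihoods f(9.0 | ·): I: 0.0154807; II: 0.0880691.
Posterior ∝ prior × likelihood. Numerator for II: 0.43·0.0880691 = 0.0378697.
Normalizing constant: 0.57·0.0154807 + 0.43·0.0880691 = 0.0466938.
P(II | observation) = 0.0378697 / 0.0466938 = 0.811024.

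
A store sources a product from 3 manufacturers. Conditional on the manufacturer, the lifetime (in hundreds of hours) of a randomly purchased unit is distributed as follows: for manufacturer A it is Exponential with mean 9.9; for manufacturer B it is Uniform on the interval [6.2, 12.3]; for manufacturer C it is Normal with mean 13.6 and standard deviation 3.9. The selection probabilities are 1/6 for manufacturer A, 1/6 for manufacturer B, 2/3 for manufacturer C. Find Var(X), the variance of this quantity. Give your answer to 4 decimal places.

30.6272

Per component, A: μ=9.9, E[X²]=196.02; B: μ=9.25, E[X²]=88.6633; C: μ=13.6, E[X²]=200.17.
E[X] = 0.166667·9.9 + 0.166667·9.25 + 0.666667·13.6 = 12.2583.
E[X²] = 0.166667·196.02 + 0.166667·88.6633 + 0.666667·200.17 = 180.894.
Var(X) = E[X²] − (E[X])² = 180.894 − 150.267 = 30.6272.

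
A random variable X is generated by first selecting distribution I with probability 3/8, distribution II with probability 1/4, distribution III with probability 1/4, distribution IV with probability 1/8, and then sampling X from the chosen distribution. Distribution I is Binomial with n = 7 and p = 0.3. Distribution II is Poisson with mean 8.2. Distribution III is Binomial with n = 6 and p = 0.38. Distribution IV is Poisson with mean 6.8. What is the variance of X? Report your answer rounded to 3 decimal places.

11.222

Per component, I: μ=2.1, E[X²]=5.88; II: μ=8.2, E[X²]=75.44; III: μ=2.28, E[X²]=6.612; IV: μ=6.8, E[X²]=53.04.
E[X] = 0.375·2.1 + 0.25·8.2 + 0.25·2.28 + 0.125·6.8 = 4.2575.
E[X²] = 0.375·5.88 + 0.25·75.44 + 0.25·6.612 + 0.125·53.04 = 29.348.
Var(X) = E[X²] − (E[X])² = 29.348 − 18.1263 = 11.2217.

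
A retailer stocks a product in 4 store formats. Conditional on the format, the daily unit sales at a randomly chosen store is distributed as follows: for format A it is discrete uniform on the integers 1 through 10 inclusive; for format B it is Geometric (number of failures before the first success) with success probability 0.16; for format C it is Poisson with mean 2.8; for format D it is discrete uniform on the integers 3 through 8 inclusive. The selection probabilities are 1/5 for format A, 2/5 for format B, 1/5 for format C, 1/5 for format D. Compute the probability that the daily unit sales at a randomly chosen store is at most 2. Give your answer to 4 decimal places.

0.2968

Conditional on each format, P(X ≤ 2): A: 0.2; B: 0.407296; C: 0.469454; D: 0.
By total probability, P(X ≤ 2) = 0.2·0.2 + 0.4·0.407296 + 0.2·0.469454 + 0.2·0 = 0.296809.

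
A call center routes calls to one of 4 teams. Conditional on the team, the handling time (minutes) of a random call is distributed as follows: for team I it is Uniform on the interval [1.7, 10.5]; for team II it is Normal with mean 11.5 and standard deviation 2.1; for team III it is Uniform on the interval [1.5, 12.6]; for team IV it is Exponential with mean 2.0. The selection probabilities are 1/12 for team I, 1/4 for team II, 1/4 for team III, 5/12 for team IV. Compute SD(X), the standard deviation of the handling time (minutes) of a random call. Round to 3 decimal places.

Per component, I: μ=6.1, E[X²]=43.6633; II: μ=11.5, E[X²]=136.66; III: μ=7.05, E[X²]=59.97; IV: μ=2, E[X²]=8.
E[X] = 0.0833333·6.1 + 0.25·11.5 + 0.25·7.05 + 0.416667·2 = 5.97917.
E[X²] = 0.0833333·43.6633 + 0.25·136.66 + 0.25·59.97 + 0.416667·8 = 56.1294.
Var(X) = E[X²] − (E[X])² = 56.1294 − 35.7504 = 20.379.
SD(X) = √20.379 = 4.51431.

4.514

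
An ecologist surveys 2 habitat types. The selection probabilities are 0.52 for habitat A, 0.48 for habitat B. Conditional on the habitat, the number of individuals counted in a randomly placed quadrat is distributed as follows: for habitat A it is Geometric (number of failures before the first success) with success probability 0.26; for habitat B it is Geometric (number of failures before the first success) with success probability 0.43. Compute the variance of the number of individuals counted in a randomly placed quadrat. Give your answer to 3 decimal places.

7.749

Per component, A: μ=2.84615, E[X²]=19.0473; B: μ=1.32558, E[X²]=4.83991.
E[X] = 0.52·2.84615 + 0.48·1.32558 = 2.11628.
E[X²] = 0.52·19.0473 + 0.48·4.83991 = 12.2278.
Var(X) = E[X²] − (E[X])² = 12.2278 − 4.47864 = 7.74914.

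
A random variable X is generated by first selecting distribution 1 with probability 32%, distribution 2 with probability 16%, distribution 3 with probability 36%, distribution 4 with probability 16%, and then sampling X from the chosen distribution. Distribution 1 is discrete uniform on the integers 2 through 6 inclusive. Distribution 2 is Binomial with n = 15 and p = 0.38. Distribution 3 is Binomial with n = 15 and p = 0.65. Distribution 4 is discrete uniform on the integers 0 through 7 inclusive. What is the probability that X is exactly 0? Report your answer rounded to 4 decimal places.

0.0201

Conditional on each component, P(X = 0): 1: 0; 2: 0.00076891; 3: 1.44884e-07; 4: 0.125.
By total probability, P(X = 0) = 0.32·0 + 0.16·0.00076891 + 0.36·1.44884e-07 + 0.16·0.125 = 0.0201231.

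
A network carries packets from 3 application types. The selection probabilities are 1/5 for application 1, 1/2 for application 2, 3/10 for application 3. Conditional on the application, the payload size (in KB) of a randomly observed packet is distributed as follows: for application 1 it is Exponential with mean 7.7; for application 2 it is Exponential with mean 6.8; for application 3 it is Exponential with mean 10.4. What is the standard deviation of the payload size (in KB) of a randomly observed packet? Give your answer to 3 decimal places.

Per component, 1: μ=7.7, E[X²]=118.58; 2: μ=6.8, E[X²]=92.48; 3: μ=10.4, E[X²]=216.32.
E[X] = 0.2·7.7 + 0.5·6.8 + 0.3·10.4 = 8.06.
E[X²] = 0.2·118.58 + 0.5·92.48 + 0.3·216.32 = 134.852.
Var(X) = E[X²] − (E[X])² = 134.852 − 64.9636 = 69.8884.
SD(X) = √69.8884 = 8.35993.

8.360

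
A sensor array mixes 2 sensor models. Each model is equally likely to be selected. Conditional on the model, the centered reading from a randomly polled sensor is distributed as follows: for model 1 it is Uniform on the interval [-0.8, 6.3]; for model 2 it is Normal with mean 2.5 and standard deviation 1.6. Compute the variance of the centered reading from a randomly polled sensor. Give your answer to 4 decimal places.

Per component, 1: μ=2.75, E[X²]=11.7633; 2: μ=2.5, E[X²]=8.81.
E[X] = 0.5·2.75 + 0.5·2.5 = 2.625.
E[X²] = 0.5·11.7633 + 0.5·8.81 = 10.2867.
Var(X) = E[X²] − (E[X])² = 10.2867 − 6.89062 = 3.39604.

3.3960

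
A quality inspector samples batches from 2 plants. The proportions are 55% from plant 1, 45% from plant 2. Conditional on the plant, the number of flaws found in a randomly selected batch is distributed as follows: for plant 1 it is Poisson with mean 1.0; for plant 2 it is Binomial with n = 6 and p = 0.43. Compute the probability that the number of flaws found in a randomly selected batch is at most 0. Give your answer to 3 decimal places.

0.218

Conditional on each plant, P(X ≤ 0): 1: 0.367879; 2: 0.0342964.
By total probability, P(X ≤ 0) = 0.55·0.367879 + 0.45·0.0342964 = 0.217767.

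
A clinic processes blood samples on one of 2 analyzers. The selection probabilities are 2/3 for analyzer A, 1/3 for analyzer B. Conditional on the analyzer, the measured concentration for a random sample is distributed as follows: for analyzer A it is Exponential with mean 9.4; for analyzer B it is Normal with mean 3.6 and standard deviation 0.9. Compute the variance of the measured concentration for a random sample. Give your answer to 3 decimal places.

66.652

Per component, A: μ=9.4, E[X²]=176.72; B: μ=3.6, E[X²]=13.77.
E[X] = 0.666667·9.4 + 0.333333·3.6 = 7.46667.
E[X²] = 0.666667·176.72 + 0.333333·13.77 = 122.403.
Var(X) = E[X²] − (E[X])² = 122.403 − 55.7511 = 66.6522.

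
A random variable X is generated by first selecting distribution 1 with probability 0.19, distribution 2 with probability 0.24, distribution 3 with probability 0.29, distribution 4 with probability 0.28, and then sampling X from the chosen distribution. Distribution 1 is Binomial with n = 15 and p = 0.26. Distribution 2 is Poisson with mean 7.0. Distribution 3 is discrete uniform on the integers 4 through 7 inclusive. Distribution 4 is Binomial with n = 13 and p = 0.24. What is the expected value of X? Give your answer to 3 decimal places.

Component means — 1: 3.9; 2: 7; 3: 5.5; 4: 3.12.
E[X] = 0.19·3.9 + 0.24·7 + 0.29·5.5 + 0.28·3.12 = 4.8896.

4.890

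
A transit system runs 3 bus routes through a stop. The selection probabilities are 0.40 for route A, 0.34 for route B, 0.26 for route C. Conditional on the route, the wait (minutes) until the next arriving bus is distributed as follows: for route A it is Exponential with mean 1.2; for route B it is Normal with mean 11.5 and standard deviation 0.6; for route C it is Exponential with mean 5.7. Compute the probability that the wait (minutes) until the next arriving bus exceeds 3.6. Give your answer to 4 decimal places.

0.4982

Conditional on each route, P(X > 3.6): A: 0.0497871; B: 1; C: 0.531752.
By total probability, P(X > 3.6) = 0.4·0.0497871 + 0.34·1 + 0.26·0.531752 = 0.49817.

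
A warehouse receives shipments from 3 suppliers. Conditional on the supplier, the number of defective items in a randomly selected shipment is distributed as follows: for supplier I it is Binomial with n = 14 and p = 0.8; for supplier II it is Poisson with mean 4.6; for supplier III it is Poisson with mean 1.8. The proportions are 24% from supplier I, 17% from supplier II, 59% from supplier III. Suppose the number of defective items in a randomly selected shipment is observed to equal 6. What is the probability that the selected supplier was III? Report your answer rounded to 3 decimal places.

Likelihoods P(X=6 | ·): I: 0.00201528; II: 0.13227; III: 0.00780859.
Posterior ∝ prior × likelihood. Numerator for III: 0.59·0.00780859 = 0.00460707.
Normalizing constant: 0.24·0.00201528 + 0.17·0.13227 + 0.59·0.00780859 = 0.0275766.
P(III | observation) = 0.00460707 / 0.0275766 = 0.167065.

0.167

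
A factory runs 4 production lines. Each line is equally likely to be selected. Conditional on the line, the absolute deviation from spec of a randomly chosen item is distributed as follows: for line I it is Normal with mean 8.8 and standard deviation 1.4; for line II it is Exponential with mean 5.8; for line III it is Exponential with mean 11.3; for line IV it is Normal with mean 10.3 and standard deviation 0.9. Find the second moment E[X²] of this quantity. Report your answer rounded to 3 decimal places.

127.240

For each component E[X²] = Var + (mean)², giving I: 79.4; II: 67.28; III: 255.38; IV: 106.9.
Overall E[X²] = 0.25·79.4 + 0.25·67.28 + 0.25·255.38 + 0.25·106.9 = 127.24.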